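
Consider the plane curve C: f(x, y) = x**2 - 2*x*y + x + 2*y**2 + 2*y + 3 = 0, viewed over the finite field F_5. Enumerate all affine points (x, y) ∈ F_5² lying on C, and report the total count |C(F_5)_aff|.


Affine F_5-points: {(0, 2), (1, 0), (3, 0), (3, 2)}; count = 4.

For each of the 25 pairs (x, y) ∈ F_5², evaluate f(x, y) mod 5. Record the zeros.
  x = 0: [0↦3, 1↦2, 2↦0, 3↦2, 4↦3]  zeros at y ∈ {2}
  x = 1: [0↦0, 1↦2, 2↦3, 3↦3, 4↦2]  zeros at y ∈ {0}
  x = 2: [0↦4, 1↦4, 2↦3, 3↦1, 4↦3]  zeros at y ∈ ∅
  x = 3: [0↦0, 1↦3, 2↦0, 3↦1, 4↦1]  zeros at y ∈ {0, 2}
  x = 4: [0↦3, 1↦4, 2↦4, 3↦3, 4↦1]  zeros at y ∈ ∅
Collecting zeros: affine points = {(0, 2), (1, 0), (3, 0), (3, 2)}.
Total count |C(F_5)_aff| = 4.


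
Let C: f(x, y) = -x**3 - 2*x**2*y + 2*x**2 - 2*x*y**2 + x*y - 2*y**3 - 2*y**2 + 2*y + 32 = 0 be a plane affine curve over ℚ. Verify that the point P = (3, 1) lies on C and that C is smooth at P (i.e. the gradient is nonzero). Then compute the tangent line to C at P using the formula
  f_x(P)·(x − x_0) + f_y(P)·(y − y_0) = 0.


Tangent line at P: -28*x - 35*y + 119 = 0.

Step 1: f(3, 1) = 0, so P lies on C.
Step 2: partial derivatives
  f_x(x, y) = -3*x**2 - 4*x*y + 4*x - 2*y**2 + y, f_y(x, y) = -2*x**2 - 4*x*y + x - 6*y**2 - 4*y + 2.
  f_x(P) = -28, f_y(P) = -35 (gradient nonzero, so P is smooth).
Step 3: tangent line at P: -28·(x − 3) + -35·(y − 1) = 0.
Expanding: -28*x - 35*y + 119 = 0.


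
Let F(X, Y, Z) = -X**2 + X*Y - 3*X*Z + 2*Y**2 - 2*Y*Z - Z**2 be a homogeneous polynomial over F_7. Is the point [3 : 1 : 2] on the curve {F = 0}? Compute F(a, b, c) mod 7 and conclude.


F(3,1,2) ≡ 5 (mod 7); P is NOT on the curve.

Evaluate F(3, 1, 2) term-by-term (mod 7).
  -X**2 ↦ -1·9·1·1 = -9
  X*Y ↦ 1·3·1·1 = 3
  -3*X*Z ↦ -3·3·1·2 = -18
  2*Y**2 ↦ 2·1·1·1 = 2
  -2*Y*Z ↦ -2·1·1·2 = -4
  -Z**2 ↦ -1·1·1·4 = -4
Sum: F(3, 1, 2) = (-9) + (3) + (-18) + (2) + (-4) + (-4) = -30.
Reducing mod 7: -30 ≡ 5 (mod 7).
Since F(a, b, c) ≡ 5 ≠ 0 (mod 7), P does NOT lie on the curve.


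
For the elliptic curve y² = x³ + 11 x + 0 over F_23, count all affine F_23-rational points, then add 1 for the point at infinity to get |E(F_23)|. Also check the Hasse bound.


Affine points = {(0, 0), (1, 9), (1, 14), (4, 4), (4, 19), (6, 11), (6, 12), (7, 11), (7, 12), (8, 5), (8, 18), (9, 0), (10, 11), (10, 12), (11, 7), (11, 16), (14, 0), (18, 2), (18, 21), (20, 3), (20, 20), (21, 4), (21, 19)}; affine count = 23; |E(F_23)| = 24.

Discriminant check: Δ ∝ 4a³ + 27b² = 4·11³ + 27·0² = 4·1331 + 27·0 ≡ 11 (mod 23). Nonzero ⇒ E is nonsingular.
For each x ∈ F_23, compute rhs = x³ + 11·x + 0 mod 23, then count y ∈ F_23 with y² ≡ rhs.
  x = 0: rhs = 0, matching y values: 0 (1 points).
  x = 1: rhs = 12, matching y values: 9, 14 (2 points).
  x = 2: rhs = 7, matching y values: none (0 points).
  x = 3: rhs = 14, matching y values: none (0 points).
  x = 4: rhs = 16, matching y values: 4, 19 (2 points).
  x = 5: rhs = 19, matching y values: none (0 points).
  x = 6: rhs = 6, matching y values: 11, 12 (2 points).
  x = 7: rhs = 6, matching y values: 11, 12 (2 points).
  x = 8: rhs = 2, matching y values: 5, 18 (2 points).
  x = 9: rhs = 0, matching y values: 0 (1 points).
  x = 10: rhs = 6, matching y values: 11, 12 (2 points).
  x = 11: rhs = 3, matching y values: 7, 16 (2 points).
  x = 12: rhs = 20, matching y values: none (0 points).
  x = 13: rhs = 17, matching y values: none (0 points).
  x = 14: rhs = 0, matching y values: 0 (1 points).
  x = 15: rhs = 21, matching y values: none (0 points).
  x = 16: rhs = 17, matching y values: none (0 points).
  x = 17: rhs = 17, matching y values: none (0 points).
  x = 18: rhs = 4, matching y values: 2, 21 (2 points).
  x = 19: rhs = 7, matching y values: none (0 points).
  x = 20: rhs = 9, matching y values: 3, 20 (2 points).
  x = 21: rhs = 16, matching y values: 4, 19 (2 points).
  x = 22: rhs = 11, matching y values: none (0 points).
Total affine count: 23.
Full point count |E(F_23)| = 23 + 1 = 24.
Hasse bound: |24 − (23+1)| = |0| = 0 ≤ 2√23 ≈ 9.5917 ✓.


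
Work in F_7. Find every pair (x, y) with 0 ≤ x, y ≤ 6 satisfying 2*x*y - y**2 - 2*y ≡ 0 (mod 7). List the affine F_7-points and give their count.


Affine F_7-points: {(0, 0), (0, 5), (1, 0), (2, 0), (2, 2), (3, 0), (3, 4), (4, 0), (4, 6), (5, 0), (5, 1), (6, 0), (6, 3)}; count = 13.

For each of the 49 pairs (x, y) ∈ F_7², evaluate f(x, y) mod 7. Record the zeros.
  x = 0: [0↦0, 1↦4, 2↦6, 3↦6, 4↦4, 5↦0, 6↦1]  zeros at y ∈ {0, 5}
  x = 1: [0↦0, 1↦6, 2↦3, 3↦5, 4↦5, 5↦3, 6↦6]  zeros at y ∈ {0}
  x = 2: [0↦0, 1↦1, 2↦0, 3↦4, 4↦6, 5↦6, 6↦4]  zeros at y ∈ {0, 2}
  x = 3: [0↦0, 1↦3, 2↦4, 3↦3, 4↦0, 5↦2, 6↦2]  zeros at y ∈ {0, 4}
  x = 4: [0↦0, 1↦5, 2↦1, 3↦2, 4↦1, 5↦5, 6↦0]  zeros at y ∈ {0, 6}
  x = 5: [0↦0, 1↦0, 2↦5, 3↦1, 4↦2, 5↦1, 6↦5]  zeros at y ∈ {0, 1}
  x = 6: [0↦0, 1↦2, 2↦2, 3↦0, 4↦3, 5↦4, 6↦3]  zeros at y ∈ {0, 3}
Collecting zeros: affine points = {(0, 0), (0, 5), (1, 0), (2, 0), (2, 2), (3, 0), (3, 4), (4, 0), (4, 6), (5, 0), (5, 1), (6, 0), (6, 3)}.
Total count |C(F_7)_aff| = 13.


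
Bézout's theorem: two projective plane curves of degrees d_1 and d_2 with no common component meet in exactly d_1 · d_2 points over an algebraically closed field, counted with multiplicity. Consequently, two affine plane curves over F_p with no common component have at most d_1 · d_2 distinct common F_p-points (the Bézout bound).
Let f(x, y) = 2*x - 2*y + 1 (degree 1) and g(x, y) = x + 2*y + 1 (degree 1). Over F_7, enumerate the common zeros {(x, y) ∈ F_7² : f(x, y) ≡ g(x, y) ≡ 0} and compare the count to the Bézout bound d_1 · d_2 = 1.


Common zeros: {(4, 1)}; count = 1; Bézout bound = 1.

deg(f) = 1, deg(g) = 1, so Bézout bound = 1.
Scan x ∈ F_7. For each x, list the y ∈ F_7 with f(x, y) ≡ 0 and those with g(x, y) ≡ 0 (mod 7); the common zeros in that column are the intersection.
  x = 0: f ≡ 0 at y ∈ {4}; g ≡ 0 at y ∈ {3}; common: ∅.
  x = 1: f ≡ 0 at y ∈ {5}; g ≡ 0 at y ∈ {6}; common: ∅.
  x = 2: f ≡ 0 at y ∈ {6}; g ≡ 0 at y ∈ {2}; common: ∅.
  x = 3: f ≡ 0 at y ∈ {0}; g ≡ 0 at y ∈ {5}; common: ∅.
  x = 4: f ≡ 0 at y ∈ {1}; g ≡ 0 at y ∈ {1}; common: {1}.
  x = 5: f ≡ 0 at y ∈ {2}; g ≡ 0 at y ∈ {4}; common: ∅.
  x = 6: f ≡ 0 at y ∈ {3}; g ≡ 0 at y ∈ {0}; common: ∅.
Collecting: common zeros = {(4, 1)}, so the count is 1.
Comparison with the Bézout bound: 1 ≤ 1 = deg(f)·deg(g), as expected for curves with no common component (the bound is attained).


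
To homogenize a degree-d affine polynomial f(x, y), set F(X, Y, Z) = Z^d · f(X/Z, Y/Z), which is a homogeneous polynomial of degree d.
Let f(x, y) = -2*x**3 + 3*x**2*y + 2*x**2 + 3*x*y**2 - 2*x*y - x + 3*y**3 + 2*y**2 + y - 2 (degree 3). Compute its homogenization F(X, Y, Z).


F(X, Y, Z) = -2*X**3 + 3*X**2*Y + 2*X**2*Z + 3*X*Y**2 - 2*X*Y*Z - X*Z**2 + 3*Y**3 + 2*Y**2*Z + Y*Z**2 - 2*Z**3

deg(f) = 3.
Substitute x = X/Z, y = Y/Z into f, then multiply by Z^3.
  monomial -2·x^3·y^0 ↦ -2·X^3·Y^0·Z^0.
  monomial 3·x^2·y^1 ↦ 3·X^2·Y^1·Z^0.
  monomial 2·x^2·y^0 ↦ 2·X^2·Y^0·Z^1.
  monomial 3·x^1·y^2 ↦ 3·X^1·Y^2·Z^0.
  monomial -2·x^1·y^1 ↦ -2·X^1·Y^1·Z^1.
  monomial -1·x^1·y^0 ↦ -1·X^1·Y^0·Z^2.
  monomial 3·x^0·y^3 ↦ 3·X^0·Y^3·Z^0.
  monomial 2·x^0·y^2 ↦ 2·X^0·Y^2·Z^1.
  monomial 1·x^0·y^1 ↦ 1·X^0·Y^1·Z^2.
  monomial -2·x^0·y^0 ↦ -2·X^0·Y^0·Z^3.
Collecting: F(X, Y, Z) = -2*X**3 + 3*X**2*Y + 2*X**2*Z + 3*X*Y**2 - 2*X*Y*Z - X*Z**2 + 3*Y**3 + 2*Y**2*Z + Y*Z**2 - 2*Z**3.


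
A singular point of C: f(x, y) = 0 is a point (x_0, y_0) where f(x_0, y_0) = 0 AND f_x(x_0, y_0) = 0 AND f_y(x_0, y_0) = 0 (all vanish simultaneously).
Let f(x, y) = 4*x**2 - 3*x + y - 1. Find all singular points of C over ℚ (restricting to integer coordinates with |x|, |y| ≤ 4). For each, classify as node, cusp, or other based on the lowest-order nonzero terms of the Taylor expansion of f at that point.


No singular points in the scanned grid; C is smooth there.

Compute partial derivatives:
  f_x = 8*x - 3.
  f_y = 1.
f_y = 1 is a nonzero constant, so f_y never vanishes: no point (x, y) can satisfy f = f_x = f_y = 0. In particular no (x, y) ∈ {−4, ..., 4}² is singular; the curve is smooth.


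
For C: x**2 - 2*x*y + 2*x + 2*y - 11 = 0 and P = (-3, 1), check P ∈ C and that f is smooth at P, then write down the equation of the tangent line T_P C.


Tangent line at P: -6*x + 8*y - 26 = 0.

Step 1: f(-3, 1) = 0, so P lies on C.
Step 2: partial derivatives
  f_x(x, y) = 2*x - 2*y + 2, f_y(x, y) = 2 - 2*x.
  f_x(P) = -6, f_y(P) = 8 (gradient nonzero, so P is smooth).
Step 3: tangent line at P: -6·(x − -3) + 8·(y − 1) = 0.
Expanding: -6*x + 8*y - 26 = 0.


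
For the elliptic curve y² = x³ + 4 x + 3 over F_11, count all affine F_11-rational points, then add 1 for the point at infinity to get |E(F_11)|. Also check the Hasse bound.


Affine points = {(0, 5), (0, 6), (3, 3), (3, 8), (5, 4), (5, 7), (6, 1), (6, 10), (7, 0), (9, 3), (9, 8), (10, 3), (10, 8)}; affine count = 13; |E(F_11)| = 14.

Discriminant check: Δ ∝ 4a³ + 27b² = 4·4³ + 27·3² = 4·64 + 27·9 ≡ 4 (mod 11). Nonzero ⇒ E is nonsingular.
For each x ∈ F_11, compute rhs = x³ + 4·x + 3 mod 11, then count y ∈ F_11 with y² ≡ rhs.
  x = 0: rhs = 3, matching y values: 5, 6 (2 points).
  x = 1: rhs = 8, matching y values: none (0 points).
  x = 2: rhs = 8, matching y values: none (0 points).
  x = 3: rhs = 9, matching y values: 3, 8 (2 points).
  x = 4: rhs = 6, matching y values: none (0 points).
  x = 5: rhs = 5, matching y values: 4, 7 (2 points).
  x = 6: rhs = 1, matching y values: 1, 10 (2 points).
  x = 7: rhs = 0, matching y values: 0 (1 points).
  x = 8: rhs = 8, matching y values: none (0 points).
  x = 9: rhs = 9, matching y values: 3, 8 (2 points).
  x = 10: rhs = 9, matching y values: 3, 8 (2 points).
Total affine count: 13.
Full point count |E(F_11)| = 13 + 1 = 14.
Hasse bound: |14 − (11+1)| = |2| = 2 ≤ 2√11 ≈ 6.6332 ✓.


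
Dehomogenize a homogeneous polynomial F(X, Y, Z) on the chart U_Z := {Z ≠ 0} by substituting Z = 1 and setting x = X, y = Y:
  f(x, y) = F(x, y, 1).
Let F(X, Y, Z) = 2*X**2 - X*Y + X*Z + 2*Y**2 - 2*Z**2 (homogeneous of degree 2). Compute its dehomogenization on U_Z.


f(x, y) = 2*x**2 - x*y + x + 2*y**2 - 2

On U_Z we set Z = 1. Each monomial c·X^i·Y^j·Z^k in F becomes c·x^i·y^j·1^k = c·x^i·y^j.
Substituting Z = 1: F(X, Y, 1) = 2*x**2 - x*y + x + 2*y**2 - 2.
Note: deg(f) ≤ deg(F) = 2; strict inequality happens when F is divisible by Z (lost terms).


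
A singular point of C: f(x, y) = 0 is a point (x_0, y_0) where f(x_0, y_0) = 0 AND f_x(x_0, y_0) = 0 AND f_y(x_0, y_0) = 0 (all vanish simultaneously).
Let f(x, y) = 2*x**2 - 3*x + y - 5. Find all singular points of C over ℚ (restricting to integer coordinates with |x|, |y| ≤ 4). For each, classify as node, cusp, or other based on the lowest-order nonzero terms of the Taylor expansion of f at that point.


No singular points in the scanned grid; C is smooth there.

Compute partial derivatives:
  f_x = 4*x - 3.
  f_y = 1.
f_y = 1 is a nonzero constant, so f_y never vanishes: no point (x, y) can satisfy f = f_x = f_y = 0. In particular no (x, y) ∈ {−4, ..., 4}² is singular; the curve is smooth.


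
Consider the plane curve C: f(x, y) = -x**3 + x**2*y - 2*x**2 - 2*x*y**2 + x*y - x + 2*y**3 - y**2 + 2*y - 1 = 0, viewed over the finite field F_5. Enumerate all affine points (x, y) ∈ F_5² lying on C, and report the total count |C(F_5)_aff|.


Affine F_5-points: {(0, 2), (0, 3), (1, 0), (3, 1)}; count = 4.

For each of the 25 pairs (x, y) ∈ F_5², evaluate f(x, y) mod 5. Record the zeros.
  x = 0: [0↦4, 1↦2, 2↦0, 3↦0, 4↦4]  zeros at y ∈ {2, 3}
  x = 1: [0↦0, 1↦3, 2↦2, 3↦4, 4↦1]  zeros at y ∈ {0}
  x = 2: [0↦1, 1↦1, 2↦3, 3↦4, 4↦1]  zeros at y ∈ ∅
  x = 3: [0↦1, 1↦0, 2↦2, 3↦4, 4↦3]  zeros at y ∈ {1}
  x = 4: [0↦4, 1↦4, 2↦3, 3↦3, 4↦1]  zeros at y ∈ ∅
Collecting zeros: affine points = {(0, 2), (0, 3), (1, 0), (3, 1)}.
Total count |C(F_5)_aff| = 4.


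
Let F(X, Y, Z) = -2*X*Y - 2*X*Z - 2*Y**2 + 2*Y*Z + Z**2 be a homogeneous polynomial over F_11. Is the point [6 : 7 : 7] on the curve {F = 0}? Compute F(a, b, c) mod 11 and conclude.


F(6,7,7) ≡ 2 (mod 11); P is NOT on the curve.

Evaluate F(6, 7, 7) term-by-term (mod 11).
  -2*X*Y ↦ -2·6·7·1 = -84
  -2*X*Z ↦ -2·6·1·7 = -84
  -2*Y**2 ↦ -2·1·49·1 = -98
  2*Y*Z ↦ 2·1·7·7 = 98
  Z**2 ↦ 1·1·1·49 = 49
Sum: F(6, 7, 7) = (-84) + (-84) + (-98) + (98) + (49) = -119.
Reducing mod 11: -119 ≡ 2 (mod 11).
Since F(a, b, c) ≡ 2 ≠ 0 (mod 11), P does NOT lie on the curve.


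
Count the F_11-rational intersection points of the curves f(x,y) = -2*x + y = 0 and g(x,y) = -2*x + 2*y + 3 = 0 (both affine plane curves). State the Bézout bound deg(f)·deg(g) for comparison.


Common zeros: {(4, 8)}; count = 1; Bézout bound = 1.

deg(f) = 1, deg(g) = 1, so Bézout bound = 1.
Scan x ∈ F_11. For each x, list the y ∈ F_11 with f(x, y) ≡ 0 and those with g(x, y) ≡ 0 (mod 11); the common zeros in that column are the intersection.
  x = 0: f ≡ 0 at y ∈ {0}; g ≡ 0 at y ∈ {4}; common: ∅.
  x = 1: f ≡ 0 at y ∈ {2}; g ≡ 0 at y ∈ {5}; common: ∅.
  x = 2: f ≡ 0 at y ∈ {4}; g ≡ 0 at y ∈ {6}; common: ∅.
  x = 3: f ≡ 0 at y ∈ {6}; g ≡ 0 at y ∈ {7}; common: ∅.
  x = 4: f ≡ 0 at y ∈ {8}; g ≡ 0 at y ∈ {8}; common: {8}.
  x = 5: f ≡ 0 at y ∈ {10}; g ≡ 0 at y ∈ {9}; common: ∅.
  x = 6: f ≡ 0 at y ∈ {1}; g ≡ 0 at y ∈ {10}; common: ∅.
  x = 7: f ≡ 0 at y ∈ {3}; g ≡ 0 at y ∈ {0}; common: ∅.
  x = 8: f ≡ 0 at y ∈ {5}; g ≡ 0 at y ∈ {1}; common: ∅.
  x = 9: f ≡ 0 at y ∈ {7}; g ≡ 0 at y ∈ {2}; common: ∅.
  x = 10: f ≡ 0 at y ∈ {9}; g ≡ 0 at y ∈ {3}; common: ∅.
Collecting: common zeros = {(4, 8)}, so the count is 1.
Comparison with the Bézout bound: 1 ≤ 1 = deg(f)·deg(g), as expected for curves with no common component (the bound is attained).


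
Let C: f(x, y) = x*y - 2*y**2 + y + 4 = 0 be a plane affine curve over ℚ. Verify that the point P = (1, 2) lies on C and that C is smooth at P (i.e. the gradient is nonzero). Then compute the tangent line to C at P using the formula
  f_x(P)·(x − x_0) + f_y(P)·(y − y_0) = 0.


Tangent line at P: 2*x - 6*y + 10 = 0.

Step 1: f(1, 2) = 0, so P lies on C.
Step 2: partial derivatives
  f_x(x, y) = y, f_y(x, y) = x - 4*y + 1.
  f_x(P) = 2, f_y(P) = -6 (gradient nonzero, so P is smooth).
Step 3: tangent line at P: 2·(x − 1) + -6·(y − 2) = 0.
Expanding: 2*x - 6*y + 10 = 0.


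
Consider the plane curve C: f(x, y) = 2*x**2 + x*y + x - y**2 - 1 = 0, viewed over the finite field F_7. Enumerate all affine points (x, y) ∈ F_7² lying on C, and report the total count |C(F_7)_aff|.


Affine F_7-points: {(1, 2), (1, 6), (4, 0), (4, 4), (6, 0), (6, 6)}; count = 6.

For each of the 49 pairs (x, y) ∈ F_7², evaluate f(x, y) mod 7. Record the zeros.
  x = 0: [0↦6, 1↦5, 2↦2, 3↦4, 4↦4, 5↦2, 6↦5]  zeros at y ∈ ∅
  x = 1: [0↦2, 1↦2, 2↦0, 3↦3, 4↦4, 5↦3, 6↦0]  zeros at y ∈ {2, 6}
  x = 2: [0↦2, 1↦3, 2↦2, 3↦6, 4↦1, 5↦1, 6↦6]  zeros at y ∈ ∅
  x = 3: [0↦6, 1↦1, 2↦1, 3↦6, 4↦2, 5↦3, 6↦2]  zeros at y ∈ ∅
  x = 4: [0↦0, 1↦3, 2↦4, 3↦3, 4↦0, 5↦2, 6↦2]  zeros at y ∈ {0, 4}
  x = 5: [0↦5, 1↦2, 2↦4, 3↦4, 4↦2, 5↦5, 6↦6]  zeros at y ∈ ∅
  x = 6: [0↦0, 1↦5, 2↦1, 3↦2, 4↦1, 5↦5, 6↦0]  zeros at y ∈ {0, 6}
Collecting zeros: affine points = {(1, 2), (1, 6), (4, 0), (4, 4), (6, 0), (6, 6)}.
Total count |C(F_7)_aff| = 6.


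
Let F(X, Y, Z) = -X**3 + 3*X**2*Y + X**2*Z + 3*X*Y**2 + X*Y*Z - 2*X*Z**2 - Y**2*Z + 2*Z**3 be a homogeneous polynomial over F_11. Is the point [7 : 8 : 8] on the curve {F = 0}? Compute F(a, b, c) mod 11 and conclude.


F(7,8,8) ≡ 4 (mod 11); P is NOT on the curve.

Evaluate F(7, 8, 8) term-by-term (mod 11).
  -X**3 ↦ -1·343·1·1 = -343
  3*X**2*Y ↦ 3·49·8·1 = 1176
  X**2*Z ↦ 1·49·1·8 = 392
  3*X*Y**2 ↦ 3·7·64·1 = 1344
  X*Y*Z ↦ 1·7·8·8 = 448
  -2*X*Z**2 ↦ -2·7·1·64 = -896
  -Y**2*Z ↦ -1·1·64·8 = -512
  2*Z**3 ↦ 2·1·1·512 = 1024
Sum: F(7, 8, 8) = (-343) + (1176) + (392) + (1344) + (448) + (-896) + (-512) + (1024) = 2633.
Reducing mod 11: 2633 ≡ 4 (mod 11).
Since F(a, b, c) ≡ 4 ≠ 0 (mod 11), P does NOT lie on the curve.


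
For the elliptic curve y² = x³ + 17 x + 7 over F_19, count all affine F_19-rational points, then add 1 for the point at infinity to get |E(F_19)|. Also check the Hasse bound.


Affine points = {(0, 8), (0, 11), (1, 5), (1, 14), (2, 7), (2, 12), (3, 3), (3, 16), (4, 5), (4, 14), (8, 3), (8, 16), (11, 9), (11, 10), (12, 1), (12, 18), (14, 5), (14, 14), (16, 9), (16, 10)}; affine count = 20; |E(F_19)| = 21.

Discriminant check: Δ ∝ 4a³ + 27b² = 4·17³ + 27·7² = 4·4913 + 27·49 ≡ 18 (mod 19). Nonzero ⇒ E is nonsingular.
For each x ∈ F_19, compute rhs = x³ + 17·x + 7 mod 19, then count y ∈ F_19 with y² ≡ rhs.
  x = 0: rhs = 7, matching y values: 8, 11 (2 points).
  x = 1: rhs = 6, matching y values: 5, 14 (2 points).
  x = 2: rhs = 11, matching y values: 7, 12 (2 points).
  x = 3: rhs = 9, matching y values: 3, 16 (2 points).
  x = 4: rhs = 6, matching y values: 5, 14 (2 points).
  x = 5: rhs = 8, matching y values: none (0 points).
  x = 6: rhs = 2, matching y values: none (0 points).
  x = 7: rhs = 13, matching y values: none (0 points).
  x = 8: rhs = 9, matching y values: 3, 16 (2 points).
  x = 9: rhs = 15, matching y values: none (0 points).
  x = 10: rhs = 18, matching y values: none (0 points).
  x = 11: rhs = 5, matching y values: 9, 10 (2 points).
  x = 12: rhs = 1, matching y values: 1, 18 (2 points).
  x = 13: rhs = 12, matching y values: none (0 points).
  x = 14: rhs = 6, matching y values: 5, 14 (2 points).
  x = 15: rhs = 8, matching y values: none (0 points).
  x = 16: rhs = 5, matching y values: 9, 10 (2 points).
  x = 17: rhs = 3, matching y values: none (0 points).
  x = 18: rhs = 8, matching y values: none (0 points).
Total affine count: 20.
Full point count |E(F_19)| = 20 + 1 = 21.
Hasse bound: |21 − (19+1)| = |1| = 1 ≤ 2√19 ≈ 8.7178 ✓.


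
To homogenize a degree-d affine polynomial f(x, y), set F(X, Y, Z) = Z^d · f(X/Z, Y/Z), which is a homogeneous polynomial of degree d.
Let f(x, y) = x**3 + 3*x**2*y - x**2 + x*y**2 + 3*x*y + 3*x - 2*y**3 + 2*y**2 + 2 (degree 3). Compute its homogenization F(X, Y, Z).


F(X, Y, Z) = X**3 + 3*X**2*Y - X**2*Z + X*Y**2 + 3*X*Y*Z + 3*X*Z**2 - 2*Y**3 + 2*Y**2*Z + 2*Z**3

deg(f) = 3.
Substitute x = X/Z, y = Y/Z into f, then multiply by Z^3.
  monomial 1·x^3·y^0 ↦ 1·X^3·Y^0·Z^0.
  monomial 3·x^2·y^1 ↦ 3·X^2·Y^1·Z^0.
  monomial -1·x^2·y^0 ↦ -1·X^2·Y^0·Z^1.
  monomial 1·x^1·y^2 ↦ 1·X^1·Y^2·Z^0.
  monomial 3·x^1·y^1 ↦ 3·X^1·Y^1·Z^1.
  monomial 3·x^1·y^0 ↦ 3·X^1·Y^0·Z^2.
  monomial -2·x^0·y^3 ↦ -2·X^0·Y^3·Z^0.
  monomial 2·x^0·y^2 ↦ 2·X^0·Y^2·Z^1.
  monomial 2·x^0·y^0 ↦ 2·X^0·Y^0·Z^3.
Collecting: F(X, Y, Z) = X**3 + 3*X**2*Y - X**2*Z + X*Y**2 + 3*X*Y*Z + 3*X*Z**2 - 2*Y**3 + 2*Y**2*Z + 2*Z**3.


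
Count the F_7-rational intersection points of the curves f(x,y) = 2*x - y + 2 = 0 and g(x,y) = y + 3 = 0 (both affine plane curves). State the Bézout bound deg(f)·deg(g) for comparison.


Common zeros: {(1, 4)}; count = 1; Bézout bound = 1.

deg(f) = 1, deg(g) = 1, so Bézout bound = 1.
Scan x ∈ F_7. For each x, list the y ∈ F_7 with f(x, y) ≡ 0 and those with g(x, y) ≡ 0 (mod 7); the common zeros in that column are the intersection.
  x = 0: f ≡ 0 at y ∈ {2}; g ≡ 0 at y ∈ {4}; common: ∅.
  x = 1: f ≡ 0 at y ∈ {4}; g ≡ 0 at y ∈ {4}; common: {4}.
  x = 2: f ≡ 0 at y ∈ {6}; g ≡ 0 at y ∈ {4}; common: ∅.
  x = 3: f ≡ 0 at y ∈ {1}; g ≡ 0 at y ∈ {4}; common: ∅.
  x = 4: f ≡ 0 at y ∈ {3}; g ≡ 0 at y ∈ {4}; common: ∅.
  x = 5: f ≡ 0 at y ∈ {5}; g ≡ 0 at y ∈ {4}; common: ∅.
  x = 6: f ≡ 0 at y ∈ {0}; g ≡ 0 at y ∈ {4}; common: ∅.
Collecting: common zeros = {(1, 4)}, so the count is 1.
Comparison with the Bézout bound: 1 ≤ 1 = deg(f)·deg(g), as expected for curves with no common component (the bound is attained).


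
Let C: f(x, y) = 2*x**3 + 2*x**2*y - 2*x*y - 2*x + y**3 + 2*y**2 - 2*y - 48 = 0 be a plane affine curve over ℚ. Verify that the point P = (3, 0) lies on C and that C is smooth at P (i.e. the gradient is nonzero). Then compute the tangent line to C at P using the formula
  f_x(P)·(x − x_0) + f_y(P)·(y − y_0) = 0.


Tangent line at P: 52*x + 10*y - 156 = 0.

Step 1: f(3, 0) = 0, so P lies on C.
Step 2: partial derivatives
  f_x(x, y) = 6*x**2 + 4*x*y - 2*y - 2, f_y(x, y) = 2*x**2 - 2*x + 3*y**2 + 4*y - 2.
  f_x(P) = 52, f_y(P) = 10 (gradient nonzero, so P is smooth).
Step 3: tangent line at P: 52·(x − 3) + 10·(y − 0) = 0.
Expanding: 52*x + 10*y - 156 = 0.


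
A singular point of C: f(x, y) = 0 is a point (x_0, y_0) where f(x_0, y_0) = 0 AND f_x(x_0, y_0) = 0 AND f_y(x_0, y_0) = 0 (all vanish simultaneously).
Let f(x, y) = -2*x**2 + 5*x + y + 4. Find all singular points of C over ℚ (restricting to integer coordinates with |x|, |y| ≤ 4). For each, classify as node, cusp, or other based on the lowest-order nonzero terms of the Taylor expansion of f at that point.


No singular points in the scanned grid; C is smooth there.

Compute partial derivatives:
  f_x = 5 - 4*x.
  f_y = 1.
f_y = 1 is a nonzero constant, so f_y never vanishes: no point (x, y) can satisfy f = f_x = f_y = 0. In particular no (x, y) ∈ {−4, ..., 4}² is singular; the curve is smooth.


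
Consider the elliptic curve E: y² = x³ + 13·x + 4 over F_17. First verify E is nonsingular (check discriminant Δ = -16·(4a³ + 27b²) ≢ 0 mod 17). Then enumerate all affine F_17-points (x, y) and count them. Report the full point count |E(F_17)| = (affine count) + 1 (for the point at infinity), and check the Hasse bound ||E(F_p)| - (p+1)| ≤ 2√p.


Affine points = {(0, 2), (0, 15), (1, 1), (1, 16), (2, 2), (2, 15), (3, 6), (3, 11), (4, 1), (4, 16), (6, 3), (6, 14), (7, 8), (7, 9), (8, 5), (8, 12), (9, 0), (11, 4), (11, 13), (12, 1), (12, 16), (15, 2), (15, 15)}; affine count = 23; |E(F_17)| = 24.

Discriminant check: Δ ∝ 4a³ + 27b² = 4·13³ + 27·4² = 4·2197 + 27·16 ≡ 6 (mod 17). Nonzero ⇒ E is nonsingular.
For each x ∈ F_17, compute rhs = x³ + 13·x + 4 mod 17, then count y ∈ F_17 with y² ≡ rhs.
  x = 0: rhs = 4, matching y values: 2, 15 (2 points).
  x = 1: rhs = 1, matching y values: 1, 16 (2 points).
  x = 2: rhs = 4, matching y values: 2, 15 (2 points).
  x = 3: rhs = 2, matching y values: 6, 11 (2 points).
  x = 4: rhs = 1, matching y values: 1, 16 (2 points).
  x = 5: rhs = 7, matching y values: none (0 points).
  x = 6: rhs = 9, matching y values: 3, 14 (2 points).
  x = 7: rhs = 13, matching y values: 8, 9 (2 points).
  x = 8: rhs = 8, matching y values: 5, 12 (2 points).
  x = 9: rhs = 0, matching y values: 0 (1 points).
  x = 10: rhs = 12, matching y values: none (0 points).
  x = 11: rhs = 16, matching y values: 4, 13 (2 points).
  x = 12: rhs = 1, matching y values: 1, 16 (2 points).
  x = 13: rhs = 7, matching y values: none (0 points).
  x = 14: rhs = 6, matching y values: none (0 points).
  x = 15: rhs = 4, matching y values: 2, 15 (2 points).
  x = 16: rhs = 7, matching y values: none (0 points).
Total affine count: 23.
Full point count |E(F_17)| = 23 + 1 = 24.
Hasse bound: |24 − (17+1)| = |6| = 6 ≤ 2√17 ≈ 8.2462 ✓.


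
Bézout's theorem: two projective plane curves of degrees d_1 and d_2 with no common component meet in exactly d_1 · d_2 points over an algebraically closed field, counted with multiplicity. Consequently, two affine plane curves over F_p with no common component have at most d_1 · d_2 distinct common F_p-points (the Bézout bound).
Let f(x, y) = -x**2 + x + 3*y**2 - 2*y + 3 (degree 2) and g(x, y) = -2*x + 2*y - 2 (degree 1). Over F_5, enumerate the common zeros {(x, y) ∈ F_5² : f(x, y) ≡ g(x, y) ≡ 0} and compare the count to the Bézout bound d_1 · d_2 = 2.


Common zeros: ∅; count = 0; Bézout bound = 2.

deg(f) = 2, deg(g) = 1, so Bézout bound = 2.
Scan x ∈ F_5. For each x, list the y ∈ F_5 with f(x, y) ≡ 0 and those with g(x, y) ≡ 0 (mod 5); the common zeros in that column are the intersection.
  x = 0: f ≡ 0 at y ∈ ∅; g ≡ 0 at y ∈ {1}; common: ∅.
  x = 1: f ≡ 0 at y ∈ ∅; g ≡ 0 at y ∈ {2}; common: ∅.
  x = 2: f ≡ 0 at y ∈ ∅; g ≡ 0 at y ∈ {3}; common: ∅.
  x = 3: f ≡ 0 at y ∈ {2}; g ≡ 0 at y ∈ {4}; common: ∅.
  x = 4: f ≡ 0 at y ∈ ∅; g ≡ 0 at y ∈ {0}; common: ∅.
Collecting: common zeros = ∅, so the count is 0.
Comparison with the Bézout bound: 0 ≤ 2 = deg(f)·deg(g), as expected for curves with no common component (the affine F_5-count falls short of the bound because intersections may lie at infinity, over extension fields, or carry multiplicity).


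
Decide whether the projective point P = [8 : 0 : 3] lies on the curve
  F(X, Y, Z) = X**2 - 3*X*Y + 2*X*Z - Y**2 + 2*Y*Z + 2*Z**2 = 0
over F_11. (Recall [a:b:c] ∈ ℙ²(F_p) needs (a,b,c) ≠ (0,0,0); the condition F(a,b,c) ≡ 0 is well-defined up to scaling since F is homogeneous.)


F(8,0,3) ≡ 9 (mod 11); P is NOT on the curve.

Evaluate F(8, 0, 3) term-by-term (mod 11).
  X**2 ↦ 1·64·1·1 = 64
  -3*X*Y ↦ -3·8·0·1 = 0
  2*X*Z ↦ 2·8·1·3 = 48
  -Y**2 ↦ -1·1·0·1 = 0
  2*Y*Z ↦ 2·1·0·3 = 0
  2*Z**2 ↦ 2·1·1·9 = 18
Sum: F(8, 0, 3) = (64) + (0) + (48) + (0) + (0) + (18) = 130.
Reducing mod 11: 130 ≡ 9 (mod 11).
Since F(a, b, c) ≡ 9 ≠ 0 (mod 11), P does NOT lie on the curve.


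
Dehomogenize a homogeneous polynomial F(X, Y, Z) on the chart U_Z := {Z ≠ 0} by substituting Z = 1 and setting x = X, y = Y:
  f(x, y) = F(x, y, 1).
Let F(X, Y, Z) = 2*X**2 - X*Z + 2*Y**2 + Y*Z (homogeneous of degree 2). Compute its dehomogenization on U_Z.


f(x, y) = 2*x**2 - x + 2*y**2 + y

On U_Z we set Z = 1. Each monomial c·X^i·Y^j·Z^k in F becomes c·x^i·y^j·1^k = c·x^i·y^j.
Substituting Z = 1: F(X, Y, 1) = 2*x**2 - x + 2*y**2 + y.
Note: deg(f) ≤ deg(F) = 2; strict inequality happens when F is divisible by Z (lost terms).


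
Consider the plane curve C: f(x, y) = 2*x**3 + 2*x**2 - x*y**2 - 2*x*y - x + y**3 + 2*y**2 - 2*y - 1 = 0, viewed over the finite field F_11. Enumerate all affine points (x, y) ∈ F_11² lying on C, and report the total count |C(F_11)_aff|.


Affine F_11-points: {(0, 1), (0, 2), (0, 6), (1, 1), (1, 4), (1, 5), (4, 7), (5, 6), (6, 10), (9, 1), (10, 0), (10, 8)}; count = 12.

For each of the 121 pairs (x, y) ∈ F_11², evaluate f(x, y) mod 11. Record the zeros.
  x = 0: [0↦10, 1↦0, 2↦0, 3↦5, 4↦10, 5↦10, 6↦0, 7↦8, 8↦7, 9↦3, 10↦2]  zeros at y ∈ {1, 2, 6}
  x = 1: [0↦2, 1↦0, 2↦6, 3↦4, 4↦0, 5↦0, 6↦10, 7↦3, 8↦7, 9↦6, 10↦6]  zeros at y ∈ {1, 4, 5}
  x = 2: [0↦10, 1↦5, 2↦6, 3↦8, 4↦6, 5↦6, 6↦3, 7↦3, 8↦1, 9↦3, 10↦4]  zeros at y ∈ ∅
  x = 3: [0↦2, 1↦5, 2↦1, 3↦7, 4↦7, 5↦7, 6↦2, 7↦9, 8↦1, 9↦6, 10↦8]  zeros at y ∈ ∅
  x = 4: [0↦1, 1↦1, 2↦3, 3↦2, 4↦4, 5↦4, 6↦8, 7↦0, 8↦8, 9↦5, 10↦8]  zeros at y ∈ {7}
  x = 5: [0↦8, 1↦5, 2↦2, 3↦5, 4↦9, 5↦9, 6↦0, 7↦10, 8↦1, 9↦1, 10↦5]  zeros at y ∈ {6}
  x = 6: [0↦2, 1↦7, 2↦10, 3↦6, 4↦1, 5↦1, 6↦1, 7↦7, 8↦3, 9↦6, 10↦0]  zeros at y ∈ {10}
  x = 7: [0↦6, 1↦8, 2↦6, 3↦6, 4↦3, 5↦3, 6↦1, 7↦3, 8↦4, 9↦10, 10↦5]  zeros at y ∈ ∅
  x = 8: [0↦10, 1↦9, 2↦2, 3↦6, 4↦5, 5↦5, 6↦1, 7↦10, 8↦5, 9↦3, 10↦10]  zeros at y ∈ ∅
  x = 9: [0↦4, 1↦0, 2↦10, 3↦7, 4↦8, 5↦8, 6↦2, 7↦7, 8↦7, 9↦8, 10↦5]  zeros at y ∈ {1}
  x = 10: [0↦0, 1↦4, 2↦9, 3↦10, 4↦2, 5↦2, 6↦5, 7↦6, 8↦0, 9↦4, 10↦2]  zeros at y ∈ {0, 8}
Collecting zeros: affine points = {(0, 1), (0, 2), (0, 6), (1, 1), (1, 4), (1, 5), (4, 7), (5, 6), (6, 10), (9, 1), (10, 0), (10, 8)}.
Total count |C(F_11)_aff| = 12.


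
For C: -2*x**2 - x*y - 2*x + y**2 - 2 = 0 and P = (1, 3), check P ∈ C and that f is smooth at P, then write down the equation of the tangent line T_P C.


Tangent line at P: -9*x + 5*y - 6 = 0.

Step 1: f(1, 3) = 0, so P lies on C.
Step 2: partial derivatives
  f_x(x, y) = -4*x - y - 2, f_y(x, y) = -x + 2*y.
  f_x(P) = -9, f_y(P) = 5 (gradient nonzero, so P is smooth).
Step 3: tangent line at P: -9·(x − 1) + 5·(y − 3) = 0.
Expanding: -9*x + 5*y - 6 = 0.


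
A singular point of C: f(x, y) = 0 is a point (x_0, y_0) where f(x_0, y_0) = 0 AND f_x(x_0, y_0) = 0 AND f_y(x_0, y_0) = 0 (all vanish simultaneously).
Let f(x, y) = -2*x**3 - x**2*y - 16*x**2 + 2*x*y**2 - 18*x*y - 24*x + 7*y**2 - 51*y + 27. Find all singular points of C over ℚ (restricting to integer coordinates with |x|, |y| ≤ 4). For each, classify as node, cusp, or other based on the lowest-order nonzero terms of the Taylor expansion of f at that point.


Singular points: {(-3, 3)}; classification: node.

Compute partial derivatives:
  f_x = -6*x**2 - 2*x*y - 32*x + 2*y**2 - 18*y - 24.
  f_y = -x**2 + 4*x*y - 18*x + 14*y - 51.
Scan x_0 ∈ {−4, ..., 4}. For each x_0, f_y(x_0, y) is a polynomial in y; find its integer roots y ∈ {−4, ..., 4}, then test f_x and f at those candidates.
  x = -4: f_y(-4, y) = 5 - 2*y; no integer root y with |y| ≤ 4.
  x = -3: f_y(-3, y) = 2*y - 6; vanishes at y ∈ {3}. (-3, 3): f_x = 0, f = 0 — SINGULAR.
  x = -2: f_y(-2, y) = 6*y - 19; no integer root y with |y| ≤ 4.
  x = -1: f_y(-1, y) = 10*y - 34; no integer root y with |y| ≤ 4.
  x = 0: f_y(0, y) = 14*y - 51; no integer root y with |y| ≤ 4.
  x = 1: f_y(1, y) = 18*y - 70; no integer root y with |y| ≤ 4.
  x = 2: f_y(2, y) = 22*y - 91; no integer root y with |y| ≤ 4.
  x = 3: f_y(3, y) = 26*y - 114; no integer root y with |y| ≤ 4.
  x = 4: f_y(4, y) = 30*y - 139; no integer root y with |y| ≤ 4.
Only singular point on the grid: (-3, 3).
Classify: substitute x = -3 + u, y = 3 + v and expand: f = -2*u**3 - u**2*v - u**2 + 2*u*v**2 + v**2.
No constant or linear terms (consistent with a singular point). Quadratic part: -u**2 + v**2. Cubic part: -2*u**3 - u**2*v + 2*u*v**2.
The quadratic part v**2 - u**2 = (v − u)(v + u) splits into two distinct linear factors, so there are two distinct tangent lines y − 3 = ±(x − -3) — this is a node (ordinary double point).
Classification: node.


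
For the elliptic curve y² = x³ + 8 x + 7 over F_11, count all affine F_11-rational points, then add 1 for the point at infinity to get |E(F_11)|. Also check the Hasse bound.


Affine points = {(1, 4), (1, 7), (2, 3), (2, 8), (3, 5), (3, 6), (4, 2), (4, 9), (8, 0), (9, 4), (9, 7), (10, 3), (10, 8)}; affine count = 13; |E(F_11)| = 14.

Discriminant check: Δ ∝ 4a³ + 27b² = 4·8³ + 27·7² = 4·512 + 27·49 ≡ 5 (mod 11). Nonzero ⇒ E is nonsingular.
For each x ∈ F_11, compute rhs = x³ + 8·x + 7 mod 11, then count y ∈ F_11 with y² ≡ rhs.
  x = 0: rhs = 7, matching y values: none (0 points).
  x = 1: rhs = 5, matching y values: 4, 7 (2 points).
  x = 2: rhs = 9, matching y values: 3, 8 (2 points).
  x = 3: rhs = 3, matching y values: 5, 6 (2 points).
  x = 4: rhs = 4, matching y values: 2, 9 (2 points).
  x = 5: rhs = 7, matching y values: none (0 points).
  x = 6: rhs = 7, matching y values: none (0 points).
  x = 7: rhs = 10, matching y values: none (0 points).
  x = 8: rhs = 0, matching y values: 0 (1 points).
  x = 9: rhs = 5, matching y values: 4, 7 (2 points).
  x = 10: rhs = 9, matching y values: 3, 8 (2 points).
Total affine count: 13.
Full point count |E(F_11)| = 13 + 1 = 14.
Hasse bound: |14 − (11+1)| = |2| = 2 ≤ 2√11 ≈ 6.6332 ✓.


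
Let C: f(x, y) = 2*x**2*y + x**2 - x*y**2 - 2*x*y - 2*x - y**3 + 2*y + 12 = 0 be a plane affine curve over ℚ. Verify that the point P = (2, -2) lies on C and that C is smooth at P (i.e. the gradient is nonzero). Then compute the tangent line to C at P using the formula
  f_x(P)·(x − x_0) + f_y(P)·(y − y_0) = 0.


Tangent line at P: -14*x + 2*y + 32 = 0.

Step 1: f(2, -2) = 0, so P lies on C.
Step 2: partial derivatives
  f_x(x, y) = 4*x*y + 2*x - y**2 - 2*y - 2, f_y(x, y) = 2*x**2 - 2*x*y - 2*x - 3*y**2 + 2.
  f_x(P) = -14, f_y(P) = 2 (gradient nonzero, so P is smooth).
Step 3: tangent line at P: -14·(x − 2) + 2·(y − -2) = 0.
Expanding: -14*x + 2*y + 32 = 0.


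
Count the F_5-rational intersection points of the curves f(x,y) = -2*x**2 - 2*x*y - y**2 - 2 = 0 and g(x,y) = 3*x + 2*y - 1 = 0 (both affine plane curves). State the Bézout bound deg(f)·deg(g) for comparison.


Common zeros: {(2, 0)}; count = 1; Bézout bound = 2.

deg(f) = 2, deg(g) = 1, so Bézout bound = 2.
Scan x ∈ F_5. For each x, list the y ∈ F_5 with f(x, y) ≡ 0 and those with g(x, y) ≡ 0 (mod 5); the common zeros in that column are the intersection.
  x = 0: f ≡ 0 at y ∈ ∅; g ≡ 0 at y ∈ {3}; common: ∅.
  x = 1: f ≡ 0 at y ∈ ∅; g ≡ 0 at y ∈ {4}; common: ∅.
  x = 2: f ≡ 0 at y ∈ {0, 1}; g ≡ 0 at y ∈ {0}; common: {0}.
  x = 3: f ≡ 0 at y ∈ {0, 4}; g ≡ 0 at y ∈ {1}; common: ∅.
  x = 4: f ≡ 0 at y ∈ ∅; g ≡ 0 at y ∈ {2}; common: ∅.
Collecting: common zeros = {(2, 0)}, so the count is 1.
Comparison with the Bézout bound: 1 ≤ 2 = deg(f)·deg(g), as expected for curves with no common component (the affine F_5-count falls short of the bound because intersections may lie at infinity, over extension fields, or carry multiplicity).


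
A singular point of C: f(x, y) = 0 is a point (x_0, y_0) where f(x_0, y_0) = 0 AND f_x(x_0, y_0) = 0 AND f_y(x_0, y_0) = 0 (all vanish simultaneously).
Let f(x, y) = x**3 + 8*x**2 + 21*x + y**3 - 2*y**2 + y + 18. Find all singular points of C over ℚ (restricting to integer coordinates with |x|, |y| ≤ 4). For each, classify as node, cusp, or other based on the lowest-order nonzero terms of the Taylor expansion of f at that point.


Singular points: {(-3, 1)}; classification: node.

Compute partial derivatives:
  f_x = 3*x**2 + 16*x + 21.
  f_y = 3*y**2 - 4*y + 1.
Scan x_0 ∈ {−4, ..., 4}. For each x_0, f_y(x_0, y) is a polynomial in y; find its integer roots y ∈ {−4, ..., 4}, then test f_x and f at those candidates.
  x = -4: f_y(-4, y) = 3*y**2 - 4*y + 1; vanishes at y ∈ {1}. (-4, 1): f_x = 5 ≠ 0.
  x = -3: f_y(-3, y) = 3*y**2 - 4*y + 1; vanishes at y ∈ {1}. (-3, 1): f_x = 0, f = 0 — SINGULAR.
  x = -2: f_y(-2, y) = 3*y**2 - 4*y + 1; vanishes at y ∈ {1}. (-2, 1): f_x = 1 ≠ 0.
  x = -1: f_y(-1, y) = 3*y**2 - 4*y + 1; vanishes at y ∈ {1}. (-1, 1): f_x = 8 ≠ 0.
  x = 0: f_y(0, y) = 3*y**2 - 4*y + 1; vanishes at y ∈ {1}. (0, 1): f_x = 21 ≠ 0.
  x = 1: f_y(1, y) = 3*y**2 - 4*y + 1; vanishes at y ∈ {1}. (1, 1): f_x = 40 ≠ 0.
  x = 2: f_y(2, y) = 3*y**2 - 4*y + 1; vanishes at y ∈ {1}. (2, 1): f_x = 65 ≠ 0.
  x = 3: f_y(3, y) = 3*y**2 - 4*y + 1; vanishes at y ∈ {1}. (3, 1): f_x = 96 ≠ 0.
  x = 4: f_y(4, y) = 3*y**2 - 4*y + 1; vanishes at y ∈ {1}. (4, 1): f_x = 133 ≠ 0.
Only singular point on the grid: (-3, 1).
Classify: substitute x = -3 + u, y = 1 + v and expand: f = u**3 - u**2 + v**3 + v**2.
No constant or linear terms (consistent with a singular point). Quadratic part: -u**2 + v**2. Cubic part: u**3 + v**3.
The quadratic part v**2 - u**2 = (v − u)(v + u) splits into two distinct linear factors, so there are two distinct tangent lines y − 1 = ±(x − -3) — this is a node (ordinary double point).
Classification: node.


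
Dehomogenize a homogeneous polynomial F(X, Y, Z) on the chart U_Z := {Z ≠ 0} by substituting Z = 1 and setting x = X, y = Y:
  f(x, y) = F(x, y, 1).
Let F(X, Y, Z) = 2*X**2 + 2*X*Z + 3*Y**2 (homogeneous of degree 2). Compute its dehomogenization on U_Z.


f(x, y) = 2*x**2 + 2*x + 3*y**2

On U_Z we set Z = 1. Each monomial c·X^i·Y^j·Z^k in F becomes c·x^i·y^j·1^k = c·x^i·y^j.
Substituting Z = 1: F(X, Y, 1) = 2*x**2 + 2*x + 3*y**2.
Note: deg(f) ≤ deg(F) = 2; strict inequality happens when F is divisible by Z (lost terms).


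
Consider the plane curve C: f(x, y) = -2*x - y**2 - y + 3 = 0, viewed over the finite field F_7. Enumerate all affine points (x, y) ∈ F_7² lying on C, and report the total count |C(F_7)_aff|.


Affine F_7-points: {(2, 2), (2, 4), (4, 1), (4, 5), (5, 0), (5, 6), (6, 3)}; count = 7.

For each of the 49 pairs (x, y) ∈ F_7², evaluate f(x, y) mod 7. Record the zeros.
  x = 0: [0↦3, 1↦1, 2↦4, 3↦5, 4↦4, 5↦1, 6↦3]  zeros at y ∈ ∅
  x = 1: [0↦1, 1↦6, 2↦2, 3↦3, 4↦2, 5↦6, 6↦1]  zeros at y ∈ ∅
  x = 2: [0↦6, 1↦4, 2↦0, 3↦1, 4↦0, 5↦4, 6↦6]  zeros at y ∈ {2, 4}
  x = 3: [0↦4, 1↦2, 2↦5, 3↦6, 4↦5, 5↦2, 6↦4]  zeros at y ∈ ∅
  x = 4: [0↦2, 1↦0, 2↦3, 3↦4, 4↦3, 5↦0, 6↦2]  zeros at y ∈ {1, 5}
  x = 5: [0↦0, 1↦5, 2↦1, 3↦2, 4↦1, 5↦5, 6↦0]  zeros at y ∈ {0, 6}
  x = 6: [0↦5, 1↦3, 2↦6, 3↦0, 4↦6, 5↦3, 6↦5]  zeros at y ∈ {3}
Collecting zeros: affine points = {(2, 2), (2, 4), (4, 1), (4, 5), (5, 0), (5, 6), (6, 3)}.
Total count |C(F_7)_aff| = 7.


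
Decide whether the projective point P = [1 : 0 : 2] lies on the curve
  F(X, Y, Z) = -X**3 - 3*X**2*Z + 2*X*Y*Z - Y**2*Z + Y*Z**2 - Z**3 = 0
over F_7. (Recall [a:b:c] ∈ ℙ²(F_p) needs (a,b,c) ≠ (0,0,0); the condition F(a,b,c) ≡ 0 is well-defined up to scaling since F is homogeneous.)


F(1,0,2) ≡ 6 (mod 7); P is NOT on the curve.

Evaluate F(1, 0, 2) term-by-term (mod 7).
  -X**3 ↦ -1·1·1·1 = -1
  -3*X**2*Z ↦ -3·1·1·2 = -6
  2*X*Y*Z ↦ 2·1·0·2 = 0
  -Y**2*Z ↦ -1·1·0·2 = 0
  Y*Z**2 ↦ 1·1·0·4 = 0
  -Z**3 ↦ -1·1·1·8 = -8
Sum: F(1, 0, 2) = (-1) + (-6) + (0) + (0) + (0) + (-8) = -15.
Reducing mod 7: -15 ≡ 6 (mod 7).
Since F(a, b, c) ≡ 6 ≠ 0 (mod 7), P does NOT lie on the curve.


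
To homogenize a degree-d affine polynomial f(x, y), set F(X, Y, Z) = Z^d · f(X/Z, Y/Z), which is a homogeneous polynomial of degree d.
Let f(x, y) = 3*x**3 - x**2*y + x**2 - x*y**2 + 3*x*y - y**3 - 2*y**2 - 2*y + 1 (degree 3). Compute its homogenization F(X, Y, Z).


F(X, Y, Z) = 3*X**3 - X**2*Y + X**2*Z - X*Y**2 + 3*X*Y*Z - Y**3 - 2*Y**2*Z - 2*Y*Z**2 + Z**3

deg(f) = 3.
Substitute x = X/Z, y = Y/Z into f, then multiply by Z^3.
  monomial 3·x^3·y^0 ↦ 3·X^3·Y^0·Z^0.
  monomial -1·x^2·y^1 ↦ -1·X^2·Y^1·Z^0.
  monomial 1·x^2·y^0 ↦ 1·X^2·Y^0·Z^1.
  monomial -1·x^1·y^2 ↦ -1·X^1·Y^2·Z^0.
  monomial 3·x^1·y^1 ↦ 3·X^1·Y^1·Z^1.
  monomial -1·x^0·y^3 ↦ -1·X^0·Y^3·Z^0.
  monomial -2·x^0·y^2 ↦ -2·X^0·Y^2·Z^1.
  monomial -2·x^0·y^1 ↦ -2·X^0·Y^1·Z^2.
  monomial 1·x^0·y^0 ↦ 1·X^0·Y^0·Z^3.
Collecting: F(X, Y, Z) = 3*X**3 - X**2*Y + X**2*Z - X*Y**2 + 3*X*Y*Z - Y**3 - 2*Y**2*Z - 2*Y*Z**2 + Z**3.


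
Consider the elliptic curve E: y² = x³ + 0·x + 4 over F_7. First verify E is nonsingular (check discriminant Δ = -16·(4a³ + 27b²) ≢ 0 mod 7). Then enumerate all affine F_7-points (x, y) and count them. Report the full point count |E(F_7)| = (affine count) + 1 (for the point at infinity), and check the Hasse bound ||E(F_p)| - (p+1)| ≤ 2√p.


Affine points = {(0, 2), (0, 5)}; affine count = 2; |E(F_7)| = 3.

Discriminant check: Δ ∝ 4a³ + 27b² = 4·0³ + 27·4² = 4·0 + 27·16 ≡ 5 (mod 7). Nonzero ⇒ E is nonsingular.
For each x ∈ F_7, compute rhs = x³ + 0·x + 4 mod 7, then count y ∈ F_7 with y² ≡ rhs.
  x = 0: rhs = 4, matching y values: 2, 5 (2 points).
  x = 1: rhs = 5, matching y values: none (0 points).
  x = 2: rhs = 5, matching y values: none (0 points).
  x = 3: rhs = 3, matching y values: none (0 points).
  x = 4: rhs = 5, matching y values: none (0 points).
  x = 5: rhs = 3, matching y values: none (0 points).
  x = 6: rhs = 3, matching y values: none (0 points).
Total affine count: 2.
Full point count |E(F_7)| = 2 + 1 = 3.
Hasse bound: |3 − (7+1)| = |-5| = 5 ≤ 2√7 ≈ 5.2915 ✓.
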